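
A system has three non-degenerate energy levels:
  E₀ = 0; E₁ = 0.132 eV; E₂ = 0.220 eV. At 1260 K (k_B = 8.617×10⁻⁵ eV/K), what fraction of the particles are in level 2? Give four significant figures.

k_BT = 8.617×10⁻⁵ × 1260 K = 0.108574 eV.
Eᵢ/kT = 0, 1.21576, 2.02627.
Z = Σ e^(−Eᵢ/kT) = e^(−0) + e^(−1.21576) + e^(−2.02627) = 1.00000 + 0.296485 + 0.131826 = 1.42831.
P₂ = e^(−E₂/kT) / Z = 0.131826/1.42831 = 0.09230.

0.09230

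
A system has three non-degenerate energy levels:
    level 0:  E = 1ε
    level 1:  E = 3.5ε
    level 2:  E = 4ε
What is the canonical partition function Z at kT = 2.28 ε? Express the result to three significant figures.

Z = 1.03

Eᵢ/kT = 0.43860, 1.5351, 1.7544.
Z = Σ e^(−Eᵢ/kT) = e^(−0.43860) + e^(−1.5351) + e^(−1.7544) = 0.64494 + 0.21543 + 0.17301 = 1.0334.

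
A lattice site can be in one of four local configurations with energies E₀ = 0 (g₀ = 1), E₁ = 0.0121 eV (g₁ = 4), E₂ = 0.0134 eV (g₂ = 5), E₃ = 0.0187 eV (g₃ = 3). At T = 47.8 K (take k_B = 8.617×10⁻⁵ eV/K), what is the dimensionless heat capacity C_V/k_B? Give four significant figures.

k_BT = 8.617×10⁻⁵ × 47.8 K = 0.00411893 eV.
Eᵢ/kT = 0, 2.93766, 3.25327, 4.54001.
Z = Σ gᵢe^(−Eᵢ/kT) = 1·e^(−0) + 4·e^(−2.93766) + 5·e^(−3.25327) + 3·e^(−4.54001) = 1.00000 + 0.211958 + 0.193238 + 0.0320199 = 1.43722.
⟨E⟩ = 0.00400276 eV, ⟨E²⟩ = 0.0000535253 eV².
C_V/k_B = (⟨E²⟩ − ⟨E⟩²)/(kT)² = (0.0000535253 − 0.0000160221)/0.0000169656 = 2.211.

2.211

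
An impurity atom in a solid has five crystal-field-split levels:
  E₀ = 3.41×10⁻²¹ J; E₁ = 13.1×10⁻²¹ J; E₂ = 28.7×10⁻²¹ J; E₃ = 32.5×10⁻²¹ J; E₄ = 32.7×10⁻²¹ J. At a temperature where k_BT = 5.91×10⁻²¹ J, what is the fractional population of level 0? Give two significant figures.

0.82

Eᵢ/kT = 0.5770, 2.217, 4.856, 5.499, 5.533.
Z = Σ e^(−Eᵢ/kT) = e^(−0.5770) + e^(−2.217) + e^(−4.856) + e^(−5.499) + e^(−5.533) = 0.5616 + 0.1089 + 0.007782 + 0.004091 + 0.003954 = 0.6863.
P₀ = e^(−E₀/kT) / Z = 0.5616/0.6863 = 0.82.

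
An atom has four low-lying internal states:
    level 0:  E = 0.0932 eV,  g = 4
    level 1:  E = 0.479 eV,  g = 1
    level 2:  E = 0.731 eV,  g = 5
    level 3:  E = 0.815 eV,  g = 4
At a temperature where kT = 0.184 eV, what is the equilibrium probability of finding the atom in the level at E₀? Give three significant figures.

0.918

Eᵢ/kT = 0.50652, 2.6033, 3.9728, 4.4293.
Z = Σ gᵢe^(−Eᵢ/kT) = 4·e^(−0.50652) + 1·e^(−2.6033) + 5·e^(−3.9728) + 4·e^(−4.4293) = 2.4104 + 0.074029 + 0.094103 + 0.047691 = 2.6262.
P₀ = g₀ e^(−E₀/kT) / Z = 2.4104/2.6262 = 0.918.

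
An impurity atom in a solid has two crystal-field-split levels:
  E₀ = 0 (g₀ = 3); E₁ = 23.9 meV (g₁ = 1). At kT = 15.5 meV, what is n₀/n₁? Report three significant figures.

14.0

n₀/n₁ = (g₀/g₁) exp[−(E₀−E₁)/kT] = (3/1) × exp(−(-23.9 meV)/(15.5 meV)) = (3/1) × exp(1.5419) = 14.0.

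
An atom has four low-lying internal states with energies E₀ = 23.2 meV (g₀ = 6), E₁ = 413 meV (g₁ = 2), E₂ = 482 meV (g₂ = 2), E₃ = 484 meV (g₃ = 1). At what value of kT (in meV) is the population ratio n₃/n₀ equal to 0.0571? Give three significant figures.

n₃/n₀ = (g₃/g₀) exp[−(E₃−E₀)/kT] = 0.0571.
⇒ (E₃−E₀)/kT = ln((1/6)/0.0571) = ln(2.9189) = 1.0712.
kT = 460.8 meV / 1.0712 = 430 meV.

430 meV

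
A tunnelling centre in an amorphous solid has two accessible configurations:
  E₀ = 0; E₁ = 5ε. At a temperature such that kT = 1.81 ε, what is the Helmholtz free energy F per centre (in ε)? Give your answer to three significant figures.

-0.111 ε

Eᵢ/kT = 0, 2.7624.
Z = Σ e^(−Eᵢ/kT) = e^(−0) + e^(−2.7624) = 1.0000 + 0.063140 = 1.0631.
F = −kT ln Z = −1.81 × ln(1.0631) = −1.81 × 0.061189 = -0.111 ε.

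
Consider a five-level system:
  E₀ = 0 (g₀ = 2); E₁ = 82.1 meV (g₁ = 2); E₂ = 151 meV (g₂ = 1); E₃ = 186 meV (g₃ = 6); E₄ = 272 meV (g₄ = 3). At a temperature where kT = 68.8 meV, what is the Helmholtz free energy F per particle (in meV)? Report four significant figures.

-79.53 meV

Eᵢ/kT = 0, 1.19331, 2.19477, 2.70349, 3.95349.
Z = Σ gᵢe^(−Eᵢ/kT) = 2·e^(−0) + 2·e^(−1.19331) + 1·e^(−2.19477) + 6·e^(−2.70349) + 3·e^(−3.95349) = 2.00000 + 0.606432 + 0.111384 + 0.401828 + 0.0575629 = 3.17721.
F = −kT ln Z = −68.8 × ln(3.17721) = −68.8 × 1.15600 = -79.53 meV.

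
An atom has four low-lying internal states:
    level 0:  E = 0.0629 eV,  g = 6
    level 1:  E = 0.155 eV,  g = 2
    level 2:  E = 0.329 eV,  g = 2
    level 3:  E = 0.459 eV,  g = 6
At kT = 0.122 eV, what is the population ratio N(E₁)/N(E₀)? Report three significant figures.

0.157

n₁/n₀ = (g₁/g₀) exp[−(E₁−E₀)/kT] = (2/6) × exp(−(0.0921 eV)/(0.122 eV)) = (2/6) × exp(-0.75492) = 0.157.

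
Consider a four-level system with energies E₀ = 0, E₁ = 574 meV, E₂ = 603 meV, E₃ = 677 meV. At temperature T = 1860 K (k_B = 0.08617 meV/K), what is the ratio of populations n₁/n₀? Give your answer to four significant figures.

0.02784

k_BT = 0.08617 × 1860 K = 160.276 meV.
n₁/n₀ = exp[−(E₁−E₀)/kT] = exp(−(574 meV)/(160.276 meV)) = exp(-3.58132) = 0.02784.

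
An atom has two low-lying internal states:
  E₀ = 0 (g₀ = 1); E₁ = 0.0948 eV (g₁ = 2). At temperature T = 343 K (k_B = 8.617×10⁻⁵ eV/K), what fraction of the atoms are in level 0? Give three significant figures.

k_BT = 8.617×10⁻⁵ × 343 K = 0.029556 eV.
Eᵢ/kT = 0, 3.2075.
Z = Σ gᵢe^(−Eᵢ/kT) = 1·e^(−0) + 2·e^(−3.2075) = 1.0000 + 0.080915 = 1.0809.
P₀ = g₀ e^(−E₀/kT) / Z = 1.0000/1.0809 = 0.925.

0.925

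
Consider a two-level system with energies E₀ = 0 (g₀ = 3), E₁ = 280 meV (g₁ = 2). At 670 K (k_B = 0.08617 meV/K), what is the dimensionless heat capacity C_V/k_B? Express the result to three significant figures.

k_BT = 0.08617 × 670 K = 57.734 meV.
Eᵢ/kT = 0, 4.8498.
Z = Σ gᵢe^(−Eᵢ/kT) = 3·e^(−0) + 2·e^(−4.8498) = 3.0000 + 0.015660 = 3.0157.
⟨E⟩ = 1.4540 meV, ⟨E²⟩ = 407.12 meV².
C_V/k_B = (⟨E²⟩ − ⟨E⟩²)/(kT)² = (407.12 − 2.1141)/3333.2 = 0.122.

0.122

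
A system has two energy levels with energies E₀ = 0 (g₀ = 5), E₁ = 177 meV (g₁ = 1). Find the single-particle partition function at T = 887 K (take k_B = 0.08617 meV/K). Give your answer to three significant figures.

Z = 5.10

k_BT = 0.08617 × 887 K = 76.433 meV.
Eᵢ/kT = 0, 2.3158.
Z = Σ gᵢe^(−Eᵢ/kT) = 5·e^(−0) + 1·e^(−2.3158) = 5.0000 + 0.098687 = 5.0987.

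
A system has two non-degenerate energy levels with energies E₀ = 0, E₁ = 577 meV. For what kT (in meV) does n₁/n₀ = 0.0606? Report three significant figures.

206 meV

n₁/n₀ = exp[−(E₁−E₀)/kT] = 0.0606.
⇒ (E₁−E₀)/kT = ln(1/0.0606) = ln(16.502) = 2.8035.
kT = 577 meV / 2.8035 = 206 meV.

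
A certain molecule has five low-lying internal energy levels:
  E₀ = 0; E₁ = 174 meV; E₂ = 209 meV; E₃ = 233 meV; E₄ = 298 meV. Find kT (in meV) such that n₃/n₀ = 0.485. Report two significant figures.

n₃/n₀ = exp[−(E₃−E₀)/kT] = 0.485.
⇒ (E₃−E₀)/kT = ln(1/0.485) = ln(2.062) = 0.7237.
kT = 233 meV / 0.7237 = 320 meV.

320 meV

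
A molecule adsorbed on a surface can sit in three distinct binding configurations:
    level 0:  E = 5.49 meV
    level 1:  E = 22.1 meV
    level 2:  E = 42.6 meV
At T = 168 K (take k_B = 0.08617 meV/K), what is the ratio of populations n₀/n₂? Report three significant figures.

k_BT = 0.08617 × 168 K = 14.477 meV.
n₀/n₂ = exp[−(E₀−E₂)/kT] = exp(−(-37.11 meV)/(14.477 meV)) = exp(2.5634) = 13.0.

13.0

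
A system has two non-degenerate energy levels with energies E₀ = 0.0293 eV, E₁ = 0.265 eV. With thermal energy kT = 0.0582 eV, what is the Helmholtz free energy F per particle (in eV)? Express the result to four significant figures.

0.02829 eV

Eᵢ/kT = 0.503436, 4.55326.
Z = Σ e^(−Eᵢ/kT) = e^(−0.503436) + e^(−4.55326) = 0.604450 + 0.0105328 = 0.614983.
F = −kT ln Z = −0.0582 × ln(0.614983) = −0.0582 × -0.486161 = 0.02829 eV.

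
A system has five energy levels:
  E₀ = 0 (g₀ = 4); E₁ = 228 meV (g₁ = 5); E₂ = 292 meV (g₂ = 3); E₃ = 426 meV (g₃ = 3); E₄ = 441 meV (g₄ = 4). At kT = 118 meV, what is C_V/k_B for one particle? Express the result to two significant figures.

1.0

Eᵢ/kT = 0, 1.932, 2.475, 3.610, 3.737.
Z = Σ gᵢe^(−Eᵢ/kT) = 4·e^(−0) + 5·e^(−1.932) + 3·e^(−2.475) + 3·e^(−3.610) + 4·e^(−3.737) = 4.000 + 0.7243 + 0.2525 + 0.08116 + 0.09530 = 5.153.
⟨E⟩ = 61.22 meV, ⟨E²⟩ = 17940 meV².
C_V/k_B = (⟨E²⟩ − ⟨E⟩²)/(kT)² = (17940 − 3748)/13920 = 1.0.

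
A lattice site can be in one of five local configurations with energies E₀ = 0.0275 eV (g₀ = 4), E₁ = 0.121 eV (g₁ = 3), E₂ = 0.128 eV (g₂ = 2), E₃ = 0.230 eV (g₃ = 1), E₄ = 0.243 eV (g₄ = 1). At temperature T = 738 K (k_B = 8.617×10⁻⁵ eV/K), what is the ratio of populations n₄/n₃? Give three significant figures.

0.815

k_BT = 8.617×10⁻⁵ × 738 K = 0.063593 eV.
n₄/n₃ = (g₄/g₃) exp[−(E₄−E₃)/kT] = (1/1) × exp(−(0.013 eV)/(0.063593 eV)) = (1/1) × exp(-0.20443) = 0.815.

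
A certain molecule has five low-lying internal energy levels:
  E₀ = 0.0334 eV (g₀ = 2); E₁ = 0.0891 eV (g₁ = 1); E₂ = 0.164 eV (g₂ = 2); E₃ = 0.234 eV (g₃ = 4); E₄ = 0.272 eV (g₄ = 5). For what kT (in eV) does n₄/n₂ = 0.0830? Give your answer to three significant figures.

n₄/n₂ = (g₄/g₂) exp[−(E₄−E₂)/kT] = 0.0830.
⇒ (E₄−E₂)/kT = ln((5/2)/0.0830) = ln(30.120) = 3.4052.
kT = 0.108 eV / 3.4052 = 0.0317 eV.

0.0317 eV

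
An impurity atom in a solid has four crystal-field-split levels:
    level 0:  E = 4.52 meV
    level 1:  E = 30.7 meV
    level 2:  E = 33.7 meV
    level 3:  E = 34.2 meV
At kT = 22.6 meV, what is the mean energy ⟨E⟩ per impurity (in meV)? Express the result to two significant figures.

18 meV

Eᵢ/kT = 0.2000, 1.358, 1.491, 1.513.
Z = Σ e^(−Eᵢ/kT) = e^(−0.2000) + e^(−1.358) + e^(−1.491) + e^(−1.513) = 0.8187 + 0.2572 + 0.2251 + 0.2202 = 1.521.
⟨E⟩ = Σ Eᵢ e^(−Eᵢ/kT) / Z = (4.52·0.8187 + 30.7·0.2572 + 33.7·0.2251 + 34.2·0.2202) / 1.521 = 18 meV.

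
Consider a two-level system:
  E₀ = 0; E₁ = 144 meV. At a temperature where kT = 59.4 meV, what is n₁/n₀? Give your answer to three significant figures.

n₁/n₀ = exp[−(E₁−E₀)/kT] = exp(−(144 meV)/(59.4 meV)) = exp(-2.4242) = 0.0885.

0.0885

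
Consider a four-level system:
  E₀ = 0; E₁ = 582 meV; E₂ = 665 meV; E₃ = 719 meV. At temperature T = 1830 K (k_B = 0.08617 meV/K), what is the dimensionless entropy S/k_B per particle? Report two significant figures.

0.24

k_BT = 0.08617 × 1830 K = 157.7 meV.
Eᵢ/kT = 0, 3.691, 4.217, 4.559.
Z = Σ e^(−Eᵢ/kT) = e^(−0) + e^(−3.691) + e^(−4.217) + e^(−4.559) = 1.000 + 0.02495 + 0.01474 + 0.01047 = 1.050.
⟨E⟩ = Σ EᵢPᵢ = 30.33 meV.
S/k_B = ln Z + ⟨E⟩/kT = ln(1.050) + 30.33/157.7 = 0.04879 + 0.1923 = 0.24.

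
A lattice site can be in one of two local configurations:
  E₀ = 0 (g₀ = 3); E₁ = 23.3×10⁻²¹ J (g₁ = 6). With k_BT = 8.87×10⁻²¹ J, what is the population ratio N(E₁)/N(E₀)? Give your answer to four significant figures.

n₁/n₀ = (g₁/g₀) exp[−(E₁−E₀)/kT] = (6/3) × exp(−(23.3 ×10⁻²¹ J)/(8.87 ×10⁻²¹ J)) = (6/3) × exp(-2.62683) = 0.1446.

0.1446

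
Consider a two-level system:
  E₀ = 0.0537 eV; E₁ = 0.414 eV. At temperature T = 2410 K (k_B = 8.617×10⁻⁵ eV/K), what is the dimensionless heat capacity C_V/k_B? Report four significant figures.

k_BT = 8.617×10⁻⁵ × 2410 K = 0.207670 eV.
Eᵢ/kT = 0.258583, 1.99355.
Z = Σ e^(−Eᵢ/kT) = e^(−0.258583) + e^(−1.99355) = 0.772145 + 0.136211 = 0.908356.
⟨E⟩ = 0.107728 eV, ⟨E²⟩ = 0.0281527 eV².
C_V/k_B = (⟨E²⟩ − ⟨E⟩²)/(kT)² = (0.0281527 − 0.0116053)/0.0431268 = 0.3837.

0.3837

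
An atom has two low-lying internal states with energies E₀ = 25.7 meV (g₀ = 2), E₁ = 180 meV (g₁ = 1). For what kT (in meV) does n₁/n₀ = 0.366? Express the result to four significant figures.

494.6 meV

n₁/n₀ = (g₁/g₀) exp[−(E₁−E₀)/kT] = 0.366.
⇒ (E₁−E₀)/kT = ln((1/2)/0.366) = ln(1.36612) = 0.311975.
kT = 154.3 meV / 0.311975 = 494.6 meV.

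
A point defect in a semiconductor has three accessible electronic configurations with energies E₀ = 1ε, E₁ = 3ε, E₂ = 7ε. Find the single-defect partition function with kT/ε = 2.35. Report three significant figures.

Eᵢ/kT = 0.42553, 1.2766, 2.9787.
Z = Σ e^(−Eᵢ/kT) = e^(−0.42553) + e^(−1.2766) + e^(−2.9787) = 0.65342 + 0.27898 + 0.050859 = 0.98326.

Z = 0.983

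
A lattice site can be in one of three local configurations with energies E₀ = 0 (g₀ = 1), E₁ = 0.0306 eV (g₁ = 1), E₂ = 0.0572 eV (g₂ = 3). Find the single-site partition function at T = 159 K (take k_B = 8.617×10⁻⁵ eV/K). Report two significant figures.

k_BT = 8.617×10⁻⁵ × 159 K = 0.01370 eV.
Eᵢ/kT = 0, 2.234, 4.175.
Z = Σ gᵢe^(−Eᵢ/kT) = 1·e^(−0) + 1·e^(−2.234) + 3·e^(−4.175) = 1.000 + 0.1071 + 0.04613 = 1.153.

Z = 1.2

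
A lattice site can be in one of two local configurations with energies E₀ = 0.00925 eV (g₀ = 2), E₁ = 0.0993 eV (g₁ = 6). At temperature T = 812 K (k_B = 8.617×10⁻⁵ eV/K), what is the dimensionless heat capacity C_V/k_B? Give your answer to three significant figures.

0.410

k_BT = 8.617×10⁻⁵ × 812 K = 0.069970 eV.
Eᵢ/kT = 0.13220, 1.4192.
Z = Σ gᵢe^(−Eᵢ/kT) = 2·e^(−0.13220) + 6·e^(−1.4192) = 1.7523 + 1.4514 = 3.2037.
⟨E⟩ = 0.050046 eV, ⟨E²⟩ = 0.0045140 eV².
C_V/k_B = (⟨E²⟩ − ⟨E⟩²)/(kT)² = (0.0045140 − 0.0025046)/0.0048958 = 0.410.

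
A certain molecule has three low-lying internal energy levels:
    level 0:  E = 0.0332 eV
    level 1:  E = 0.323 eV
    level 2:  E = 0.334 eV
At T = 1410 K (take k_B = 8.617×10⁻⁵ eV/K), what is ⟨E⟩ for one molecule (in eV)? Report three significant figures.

k_BT = 8.617×10⁻⁵ × 1410 K = 0.12150 eV.
Eᵢ/kT = 0.27325, 2.6584, 2.7490.
Z = Σ e^(−Eᵢ/kT) = e^(−0.27325) + e^(−2.6584) + e^(−2.7490) = 0.76090 + 0.070060 + 0.063992 = 0.89495.
⟨E⟩ = Σ Eᵢ e^(−Eᵢ/kT) / Z = (0.0332·0.76090 + 0.323·0.070060 + 0.334·0.063992) / 0.89495 = 0.0774 eV.

0.0774 eV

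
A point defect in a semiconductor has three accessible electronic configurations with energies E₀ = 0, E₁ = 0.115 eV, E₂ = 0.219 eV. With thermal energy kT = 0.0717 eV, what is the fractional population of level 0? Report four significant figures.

0.8011

Eᵢ/kT = 0, 1.60391, 3.05439.
Z = Σ e^(−Eᵢ/kT) = e^(−0) + e^(−1.60391) + e^(−3.05439) = 1.00000 + 0.201109 + 0.0471515 = 1.24826.
P₀ = e^(−E₀/kT) / Z = 1.00000/1.24826 = 0.8011.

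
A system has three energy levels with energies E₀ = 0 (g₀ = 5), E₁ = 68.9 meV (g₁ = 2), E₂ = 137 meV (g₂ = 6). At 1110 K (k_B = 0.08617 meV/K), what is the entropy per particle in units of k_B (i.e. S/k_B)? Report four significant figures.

k_BT = 0.08617 × 1110 K = 95.6487 meV.
Eᵢ/kT = 0, 0.720344, 1.43232.
Z = Σ gᵢe^(−Eᵢ/kT) = 5·e^(−0) + 2·e^(−0.720344) + 6·e^(−1.43232) = 5.00000 + 0.973170 + 1.43253 = 7.40570.
⟨E⟩ = Σ EᵢPᵢ = 35.5548 meV.
S/k_B = ln Z + ⟨E⟩/kT = ln(7.40570) + 35.5548/95.6487 = 2.00225 + 0.371723 = 2.374.

2.374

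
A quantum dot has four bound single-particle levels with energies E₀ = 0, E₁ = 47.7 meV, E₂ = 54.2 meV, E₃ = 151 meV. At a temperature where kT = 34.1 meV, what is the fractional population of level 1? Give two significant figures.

0.17

Eᵢ/kT = 0, 1.399, 1.589, 4.428.
Z = Σ e^(−Eᵢ/kT) = e^(−0) + e^(−1.399) + e^(−1.589) + e^(−4.428) = 1.000 + 0.2468 + 0.2041 + 0.01194 = 1.463.
P₁ = e^(−E₁/kT) / Z = 0.2468/1.463 = 0.17.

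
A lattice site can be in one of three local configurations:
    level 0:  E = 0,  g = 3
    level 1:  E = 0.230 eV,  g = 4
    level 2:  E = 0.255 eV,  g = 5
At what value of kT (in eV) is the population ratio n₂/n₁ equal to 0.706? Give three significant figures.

0.0438 eV

n₂/n₁ = (g₂/g₁) exp[−(E₂−E₁)/kT] = 0.706.
⇒ (E₂−E₁)/kT = ln((5/4)/0.706) = ln(1.7705) = 0.57126.
kT = 0.025 eV / 0.57126 = 0.0438 eV.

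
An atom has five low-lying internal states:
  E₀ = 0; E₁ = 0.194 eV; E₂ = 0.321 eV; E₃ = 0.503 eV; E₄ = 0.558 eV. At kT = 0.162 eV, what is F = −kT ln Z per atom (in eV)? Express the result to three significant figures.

-0.0675 eV

Eᵢ/kT = 0, 1.1975, 1.9815, 3.1049, 3.4444.
Z = Σ e^(−Eᵢ/kT) = e^(−0) + e^(−1.1975) + e^(−1.9815) + e^(−3.1049) + e^(−3.4444) = 1.0000 + 0.30195 + 0.13786 + 0.044829 + 0.031924 = 1.5166.
F = −kT ln Z = −0.162 × ln(1.5166) = −0.162 × 0.41647 = -0.0675 eV.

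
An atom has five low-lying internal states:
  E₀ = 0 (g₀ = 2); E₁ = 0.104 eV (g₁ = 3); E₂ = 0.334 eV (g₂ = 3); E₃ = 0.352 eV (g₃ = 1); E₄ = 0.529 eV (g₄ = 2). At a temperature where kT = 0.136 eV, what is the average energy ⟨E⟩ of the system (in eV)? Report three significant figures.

Eᵢ/kT = 0, 0.76471, 2.4559, 2.5882, 3.8897.
Z = Σ gᵢe^(−Eᵢ/kT) = 2·e^(−0) + 3·e^(−0.76471) + 3·e^(−2.4559) + 1·e^(−2.5882) + 2·e^(−3.8897) = 2.0000 + 1.3964 + 0.25736 + 0.075155 + 0.040903 = 3.7698.
⟨E⟩ = Σ Eᵢ gᵢe^(−Eᵢ/kT) / Z = (0·2.0000 + 0.104·1.3964 + 0.334·0.25736 + 0.352·0.075155 + 0.529·0.040903) / 3.7698 = 0.0741 eV.

0.0741 eV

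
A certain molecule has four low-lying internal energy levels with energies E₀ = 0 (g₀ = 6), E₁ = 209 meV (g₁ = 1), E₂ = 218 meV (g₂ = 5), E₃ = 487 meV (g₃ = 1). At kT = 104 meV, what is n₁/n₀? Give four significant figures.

n₁/n₀ = (g₁/g₀) exp[−(E₁−E₀)/kT] = (1/6) × exp(−(209 meV)/(104 meV)) = (1/6) × exp(-2.00962) = 0.02234.

0.02234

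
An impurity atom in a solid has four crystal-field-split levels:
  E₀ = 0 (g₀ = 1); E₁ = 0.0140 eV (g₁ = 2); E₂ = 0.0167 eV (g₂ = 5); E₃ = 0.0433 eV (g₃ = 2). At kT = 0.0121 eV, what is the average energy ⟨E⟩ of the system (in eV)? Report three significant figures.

0.0110 eV

Eᵢ/kT = 0, 1.1570, 1.3802, 3.5785.
Z = Σ gᵢe^(−Eᵢ/kT) = 1·e^(−0) + 2·e^(−1.1570) + 5·e^(−1.3802) + 2·e^(−3.5785) = 1.0000 + 0.62886 + 1.2576 + 0.055835 = 2.9423.
⟨E⟩ = Σ Eᵢ gᵢe^(−Eᵢ/kT) / Z = (0·1.0000 + 0.0140·0.62886 + 0.0167·1.2576 + 0.0433·0.055835) / 2.9423 = 0.0110 eV.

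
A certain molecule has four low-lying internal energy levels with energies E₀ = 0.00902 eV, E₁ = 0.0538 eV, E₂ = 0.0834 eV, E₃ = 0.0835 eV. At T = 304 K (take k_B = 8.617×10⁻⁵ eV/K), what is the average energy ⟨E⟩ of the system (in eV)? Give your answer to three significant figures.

0.0220 eV

k_BT = 8.617×10⁻⁵ × 304 K = 0.026196 eV.
Eᵢ/kT = 0.34433, 2.0537, 3.1837, 3.1875.
Z = Σ e^(−Eᵢ/kT) = e^(−0.34433) + e^(−2.0537) + e^(−3.1837) + e^(−3.1875) = 0.70870 + 0.12826 + 0.041432 + 0.041275 = 0.91967.
⟨E⟩ = Σ Eᵢ e^(−Eᵢ/kT) / Z = (0.00902·0.70870 + 0.0538·0.12826 + 0.0834·0.041432 + 0.0835·0.041275) / 0.91967 = 0.0220 eV.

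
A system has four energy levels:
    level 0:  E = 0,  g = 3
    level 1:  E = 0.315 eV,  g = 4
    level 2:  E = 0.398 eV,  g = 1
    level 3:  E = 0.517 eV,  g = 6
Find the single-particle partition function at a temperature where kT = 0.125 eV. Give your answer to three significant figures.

Z = 3.46

Eᵢ/kT = 0, 2.5200, 3.1840, 4.1360.
Z = Σ gᵢe^(−Eᵢ/kT) = 3·e^(−0) + 4·e^(−2.5200) + 1·e^(−3.1840) + 6·e^(−4.1360) = 3.0000 + 0.32184 + 0.041420 + 0.095920 = 3.4592.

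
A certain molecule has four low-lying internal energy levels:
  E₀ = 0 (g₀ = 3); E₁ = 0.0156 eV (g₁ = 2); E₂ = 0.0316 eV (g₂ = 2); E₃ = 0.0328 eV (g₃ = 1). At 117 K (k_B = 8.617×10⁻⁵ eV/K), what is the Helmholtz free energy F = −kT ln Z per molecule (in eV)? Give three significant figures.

-0.0128 eV

k_BT = 8.617×10⁻⁵ × 117 K = 0.010082 eV.
Eᵢ/kT = 0, 1.5473, 3.1343, 3.2533.
Z = Σ gᵢe^(−Eᵢ/kT) = 3·e^(−0) + 2·e^(−1.5473) + 2·e^(−3.1343) + 1·e^(−3.2533) = 3.0000 + 0.42564 + 0.087060 + 0.038646 = 3.5513.
F = −kT ln Z = −0.010082 × ln(3.5513) = −0.010082 × 1.2673 = -0.0128 eV.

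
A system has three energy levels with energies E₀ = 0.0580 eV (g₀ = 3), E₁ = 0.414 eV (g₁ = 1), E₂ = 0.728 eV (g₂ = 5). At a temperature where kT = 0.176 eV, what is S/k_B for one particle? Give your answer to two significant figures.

Eᵢ/kT = 0.3295, 2.352, 4.136.
Z = Σ gᵢe^(−Eᵢ/kT) = 3·e^(−0.3295) + 1·e^(−2.352) + 5·e^(−4.136) = 2.158 + 0.09518 + 0.07993 = 2.333.
⟨E⟩ = Σ EᵢPᵢ = 0.09548 eV.
S/k_B = ln Z + ⟨E⟩/kT = ln(2.333) + 0.09548/0.176 = 0.8472 + 0.5425 = 1.4.

1.4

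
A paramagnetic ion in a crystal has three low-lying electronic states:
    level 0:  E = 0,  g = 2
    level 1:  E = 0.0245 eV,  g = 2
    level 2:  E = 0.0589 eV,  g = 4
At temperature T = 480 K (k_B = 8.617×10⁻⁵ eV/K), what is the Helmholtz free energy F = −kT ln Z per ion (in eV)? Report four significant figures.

-0.05805 eV

k_BT = 8.617×10⁻⁵ × 480 K = 0.0413616 eV.
Eᵢ/kT = 0, 0.592337, 1.42403.
Z = Σ gᵢe^(−Eᵢ/kT) = 2·e^(−0) + 2·e^(−0.592337) + 4·e^(−1.42403) = 2.00000 + 1.10607 + 0.962967 = 4.06904.
F = −kT ln Z = −0.0413616 × ln(4.06904) = −0.0413616 × 1.40341 = -0.05805 eV.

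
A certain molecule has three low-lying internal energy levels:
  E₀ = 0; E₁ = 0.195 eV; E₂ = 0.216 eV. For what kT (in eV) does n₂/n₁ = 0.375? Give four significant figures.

0.02141 eV

n₂/n₁ = exp[−(E₂−E₁)/kT] = 0.375.
⇒ (E₂−E₁)/kT = ln(1/0.375) = ln(2.66667) = 0.980831.
kT = 0.021 eV / 0.980831 = 0.02141 eV.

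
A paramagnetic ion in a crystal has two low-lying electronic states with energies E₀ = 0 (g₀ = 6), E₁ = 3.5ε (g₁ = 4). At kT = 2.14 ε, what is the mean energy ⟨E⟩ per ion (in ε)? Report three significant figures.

0.402 ε

Eᵢ/kT = 0, 1.6355.
Z = Σ gᵢe^(−Eᵢ/kT) = 6·e^(−0) + 4·e^(−1.6355) = 6.0000 + 0.77942 = 6.7794.
⟨E⟩ = Σ Eᵢ gᵢe^(−Eᵢ/kT) / Z = (0·6.0000 + 3.5·0.77942) / 6.7794 = 0.402 ε.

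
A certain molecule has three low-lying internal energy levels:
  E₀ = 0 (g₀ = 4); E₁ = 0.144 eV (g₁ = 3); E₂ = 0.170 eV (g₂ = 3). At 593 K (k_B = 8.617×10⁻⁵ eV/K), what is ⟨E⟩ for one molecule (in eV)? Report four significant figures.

0.01029 eV

k_BT = 8.617×10⁻⁵ × 593 K = 0.0510988 eV.
Eᵢ/kT = 0, 2.81807, 3.32689.
Z = Σ gᵢe^(−Eᵢ/kT) = 4·e^(−0) + 3·e^(−2.81807) + 3·e^(−3.32689) = 4.00000 + 0.179163 + 0.107714 = 4.28688.
⟨E⟩ = Σ Eᵢ gᵢe^(−Eᵢ/kT) / Z = (0·4.00000 + 0.144·0.179163 + 0.170·0.107714) / 4.28688 = 0.01029 eV.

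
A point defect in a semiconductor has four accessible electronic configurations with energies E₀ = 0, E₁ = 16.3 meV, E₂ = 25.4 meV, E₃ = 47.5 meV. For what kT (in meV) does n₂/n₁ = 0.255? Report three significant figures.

6.66 meV

n₂/n₁ = exp[−(E₂−E₁)/kT] = 0.255.
⇒ (E₂−E₁)/kT = ln(1/0.255) = ln(3.9216) = 1.3665.
kT = 9.1 meV / 1.3665 = 6.66 meV.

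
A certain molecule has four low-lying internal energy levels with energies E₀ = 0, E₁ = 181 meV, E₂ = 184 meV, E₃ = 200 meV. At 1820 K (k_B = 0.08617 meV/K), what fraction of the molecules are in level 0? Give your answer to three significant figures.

0.525

k_BT = 0.08617 × 1820 K = 156.83 meV.
Eᵢ/kT = 0, 1.1541, 1.1732, 1.2753.
Z = Σ e^(−Eᵢ/kT) = e^(−0) + e^(−1.1541) + e^(−1.1732) + e^(−1.2753) = 1.0000 + 0.31534 + 0.30938 + 0.27935 = 1.9041.
P₀ = e^(−E₀/kT) / Z = 1.0000/1.9041 = 0.525.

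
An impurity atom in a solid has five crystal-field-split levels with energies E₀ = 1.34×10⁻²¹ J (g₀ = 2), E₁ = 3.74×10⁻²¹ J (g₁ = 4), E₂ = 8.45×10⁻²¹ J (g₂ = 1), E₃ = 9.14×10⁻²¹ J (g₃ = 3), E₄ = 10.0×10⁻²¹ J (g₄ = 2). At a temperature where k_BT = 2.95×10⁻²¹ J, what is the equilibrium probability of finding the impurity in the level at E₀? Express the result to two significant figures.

0.48

Eᵢ/kT = 0.4542, 1.268, 2.864, 3.098, 3.390.
Z = Σ gᵢe^(−Eᵢ/kT) = 2·e^(−0.4542) + 4·e^(−1.268) + 1·e^(−2.864) + 3·e^(−3.098) + 2·e^(−3.390) = 1.270 + 1.126 + 0.05704 + 0.1354 + 0.06742 = 2.656.
P₀ = g₀ e^(−E₀/kT) / Z = 1.270/2.656 = 0.48.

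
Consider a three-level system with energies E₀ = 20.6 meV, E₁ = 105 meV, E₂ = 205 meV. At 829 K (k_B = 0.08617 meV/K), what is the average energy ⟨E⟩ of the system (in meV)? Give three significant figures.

k_BT = 0.08617 × 829 K = 71.435 meV.
Eᵢ/kT = 0.28837, 1.4699, 2.8697.
Z = Σ e^(−Eᵢ/kT) = e^(−0.28837) + e^(−1.4699) + e^(−2.8697) = 0.74948 + 0.22995 + 0.056716 = 1.0361.
⟨E⟩ = Σ Eᵢ e^(−Eᵢ/kT) / Z = (20.6·0.74948 + 105·0.22995 + 205·0.056716) / 1.0361 = 49.4 meV.

49.4 meV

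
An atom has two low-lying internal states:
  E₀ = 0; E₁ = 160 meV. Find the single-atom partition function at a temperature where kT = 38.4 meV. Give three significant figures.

Z = 1.02

Eᵢ/kT = 0, 4.1667.
Z = Σ e^(−Eᵢ/kT) = e^(−0) + e^(−4.1667) = 1.0000 + 0.015503 = 1.0155.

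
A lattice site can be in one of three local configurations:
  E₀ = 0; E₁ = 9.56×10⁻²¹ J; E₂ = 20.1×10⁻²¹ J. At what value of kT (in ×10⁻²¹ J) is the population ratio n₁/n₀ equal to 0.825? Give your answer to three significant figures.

49.7 ×10⁻²¹ J

n₁/n₀ = exp[−(E₁−E₀)/kT] = 0.825.
⇒ (E₁−E₀)/kT = ln(1/0.825) = ln(1.2121) = 0.19235.
kT = 9.56 ×10⁻²¹ J / 0.19235 = 49.7 ×10⁻²¹ J.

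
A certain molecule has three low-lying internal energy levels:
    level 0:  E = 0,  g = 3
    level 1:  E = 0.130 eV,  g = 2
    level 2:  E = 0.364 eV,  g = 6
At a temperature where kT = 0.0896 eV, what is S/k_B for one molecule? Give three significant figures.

1.58

Eᵢ/kT = 0, 1.4509, 4.0625.
Z = Σ gᵢe^(−Eᵢ/kT) = 3·e^(−0) + 2·e^(−1.4509) + 6·e^(−4.0625) = 3.0000 + 0.46872 + 0.10324 = 3.5720.
⟨E⟩ = Σ EᵢPᵢ = 0.027579 eV.
S/k_B = ln Z + ⟨E⟩/kT = ln(3.5720) + 0.027579/0.0896 = 1.2731 + 0.30780 = 1.58.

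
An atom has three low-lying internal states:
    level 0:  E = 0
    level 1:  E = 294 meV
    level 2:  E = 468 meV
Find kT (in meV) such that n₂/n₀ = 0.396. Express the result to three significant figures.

n₂/n₀ = exp[−(E₂−E₀)/kT] = 0.396.
⇒ (E₂−E₀)/kT = ln(1/0.396) = ln(2.5253) = 0.92636.
kT = 468 meV / 0.92636 = 505 meV.

505 meV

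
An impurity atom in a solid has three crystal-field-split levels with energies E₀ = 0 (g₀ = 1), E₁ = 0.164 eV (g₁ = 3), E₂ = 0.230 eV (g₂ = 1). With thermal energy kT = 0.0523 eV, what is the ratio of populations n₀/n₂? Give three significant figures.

n₀/n₂ = (g₀/g₂) exp[−(E₀−E₂)/kT] = (1/1) × exp(−(-0.230 eV)/(0.0523 eV)) = (1/1) × exp(4.3977) = 81.3.

81.3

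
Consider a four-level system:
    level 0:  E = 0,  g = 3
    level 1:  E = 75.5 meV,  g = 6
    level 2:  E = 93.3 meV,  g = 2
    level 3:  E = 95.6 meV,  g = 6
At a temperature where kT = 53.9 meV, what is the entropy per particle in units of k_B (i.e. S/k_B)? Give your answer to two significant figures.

2.5

Eᵢ/kT = 0, 1.401, 1.731, 1.774.
Z = Σ gᵢe^(−Eᵢ/kT) = 3·e^(−0) + 6·e^(−1.401) + 2·e^(−1.731) + 6·e^(−1.774) = 3.000 + 1.478 + 0.3542 + 1.018 = 5.850.
⟨E⟩ = Σ EᵢPᵢ = 41.36 meV.
S/k_B = ln Z + ⟨E⟩/kT = ln(5.850) + 41.36/53.9 = 1.766 + 0.7673 = 2.5.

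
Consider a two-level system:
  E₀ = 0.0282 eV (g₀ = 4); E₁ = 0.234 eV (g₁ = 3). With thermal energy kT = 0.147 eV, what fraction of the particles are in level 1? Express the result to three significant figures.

Eᵢ/kT = 0.19184, 1.5918.
Z = Σ gᵢe^(−Eᵢ/kT) = 4·e^(−0.19184) + 3·e^(−1.5918) = 3.3018 + 0.61068 = 3.9125.
P₁ = g₁ e^(−E₁/kT) / Z = 0.61068/3.9125 = 0.156.

0.156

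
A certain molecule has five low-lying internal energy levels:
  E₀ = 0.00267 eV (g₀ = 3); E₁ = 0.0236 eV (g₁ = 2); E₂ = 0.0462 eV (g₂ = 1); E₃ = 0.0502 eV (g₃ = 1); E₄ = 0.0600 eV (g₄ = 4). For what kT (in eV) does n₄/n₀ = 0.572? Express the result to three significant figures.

n₄/n₀ = (g₄/g₀) exp[−(E₄−E₀)/kT] = 0.572.
⇒ (E₄−E₀)/kT = ln((4/3)/0.572) = ln(2.3310) = 0.84630.
kT = 0.05733 eV / 0.84630 = 0.0677 eV.

0.0677 eV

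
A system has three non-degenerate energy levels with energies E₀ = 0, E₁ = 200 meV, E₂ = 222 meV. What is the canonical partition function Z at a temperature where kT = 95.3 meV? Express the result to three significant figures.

Eᵢ/kT = 0, 2.0986, 2.3295.
Z = Σ e^(−Eᵢ/kT) = e^(−0) + e^(−2.0986) + e^(−2.3295) = 1.0000 + 0.12263 + 0.097344 = 1.2200.

Z = 1.22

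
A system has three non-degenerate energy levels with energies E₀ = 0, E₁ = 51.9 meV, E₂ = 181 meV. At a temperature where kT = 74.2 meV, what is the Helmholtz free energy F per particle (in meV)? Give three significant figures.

-34.1 meV

Eᵢ/kT = 0, 0.69946, 2.4394.
Z = Σ e^(−Eᵢ/kT) = e^(−0) + e^(−0.69946) + e^(−2.4394) = 1.0000 + 0.49685 + 0.087213 = 1.5841.
F = −kT ln Z = −74.2 × ln(1.5841) = −74.2 × 0.46002 = -34.1 meV.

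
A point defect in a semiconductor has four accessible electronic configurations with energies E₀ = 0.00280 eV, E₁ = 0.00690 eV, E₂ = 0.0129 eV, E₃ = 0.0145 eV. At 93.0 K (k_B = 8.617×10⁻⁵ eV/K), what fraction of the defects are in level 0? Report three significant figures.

k_BT = 8.617×10⁻⁵ × 93.0 K = 0.0080138 eV.
Eᵢ/kT = 0.34940, 0.86101, 1.6097, 1.8094.
Z = Σ e^(−Eᵢ/kT) = e^(−0.34940) + e^(−0.86101) + e^(−1.6097) + e^(−1.8094) = 0.70511 + 0.42273 + 0.19995 + 0.16375 = 1.4915.
P₀ = e^(−E₀/kT) / Z = 0.70511/1.4915 = 0.473.

0.473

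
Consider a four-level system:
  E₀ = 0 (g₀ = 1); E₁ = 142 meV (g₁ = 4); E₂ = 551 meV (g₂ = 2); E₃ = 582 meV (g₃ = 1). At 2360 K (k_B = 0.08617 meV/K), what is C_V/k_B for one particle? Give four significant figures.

0.3975

k_BT = 0.08617 × 2360 K = 203.361 meV.
Eᵢ/kT = 0, 0.698266, 2.70947, 2.86191.
Z = Σ gᵢe^(−Eᵢ/kT) = 1·e^(−0) + 4·e^(−0.698266) + 2·e^(−2.70947) + 1·e^(−2.86191) = 1.00000 + 1.98979 + 0.133144 + 0.0571595 = 3.18009.
⟨E⟩ = 122.380 meV, ⟨E²⟩ = 31416.1 meV².
C_V/k_B = (⟨E²⟩ − ⟨E⟩²)/(kT)² = (31416.1 − 14976.9)/41355.7 = 0.3975.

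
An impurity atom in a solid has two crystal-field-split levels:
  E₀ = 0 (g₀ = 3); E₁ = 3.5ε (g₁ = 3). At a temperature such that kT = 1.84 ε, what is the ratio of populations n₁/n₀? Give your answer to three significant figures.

n₁/n₀ = (g₁/g₀) exp[−(E₁−E₀)/kT] = (3/3) × exp(−(3.5ε)/(1.84ε)) = (3/3) × exp(-1.9022) = 0.149.

0.149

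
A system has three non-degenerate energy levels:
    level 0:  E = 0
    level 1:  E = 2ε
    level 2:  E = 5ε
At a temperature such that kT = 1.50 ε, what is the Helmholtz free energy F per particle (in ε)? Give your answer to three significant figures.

Eᵢ/kT = 0, 1.3333, 3.3333.
Z = Σ e^(−Eᵢ/kT) = e^(−0) + e^(−1.3333) + e^(−3.3333) = 1.0000 + 0.26361 + 0.035675 = 1.2993.
F = −kT ln Z = −1.50 × ln(1.2993) = −1.50 × 0.26183 = -0.393 ε.

-0.393 ε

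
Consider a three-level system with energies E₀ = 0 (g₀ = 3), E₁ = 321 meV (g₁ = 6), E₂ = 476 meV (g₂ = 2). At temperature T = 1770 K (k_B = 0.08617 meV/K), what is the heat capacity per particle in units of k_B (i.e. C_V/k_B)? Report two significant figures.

k_BT = 0.08617 × 1770 K = 152.5 meV.
Eᵢ/kT = 0, 2.105, 3.121.
Z = Σ gᵢe^(−Eᵢ/kT) = 3·e^(−0) + 6·e^(−2.105) + 2·e^(−3.121) = 3.000 + 0.7311 + 0.08823 = 3.819.
⟨E⟩ = 72.45 meV, ⟨E²⟩ = 24960 meV².
C_V/k_B = (⟨E²⟩ − ⟨E⟩²)/(kT)² = (24960 − 5249)/23260 = 0.85.

0.85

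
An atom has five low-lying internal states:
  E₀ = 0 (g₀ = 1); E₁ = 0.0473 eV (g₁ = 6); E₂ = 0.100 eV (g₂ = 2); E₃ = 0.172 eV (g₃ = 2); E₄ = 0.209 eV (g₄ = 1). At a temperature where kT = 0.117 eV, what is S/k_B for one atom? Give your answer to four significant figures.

2.382

Eᵢ/kT = 0, 0.404274, 0.854701, 1.47009, 1.78632.
Z = Σ gᵢe^(−Eᵢ/kT) = 1·e^(−0) + 6·e^(−0.404274) + 2·e^(−0.854701) + 2·e^(−1.47009) + 1·e^(−1.78632) = 1.00000 + 4.00477 + 0.850821 + 0.459810 + 0.167576 = 6.48298.
⟨E⟩ = Σ EᵢPᵢ = 0.0599444 eV.
S/k_B = ln Z + ⟨E⟩/kT = ln(6.48298) + 0.0599444/0.117 = 1.86918 + 0.512345 = 2.382.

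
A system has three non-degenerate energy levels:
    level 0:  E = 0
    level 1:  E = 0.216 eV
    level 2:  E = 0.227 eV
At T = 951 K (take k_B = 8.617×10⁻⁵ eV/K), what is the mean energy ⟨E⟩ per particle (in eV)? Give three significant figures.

k_BT = 8.617×10⁻⁵ × 951 K = 0.081948 eV.
Eᵢ/kT = 0, 2.6358, 2.7700.
Z = Σ e^(−Eᵢ/kT) = e^(−0) + e^(−2.6358) + e^(−2.7700) = 1.0000 + 0.071662 + 0.062662 = 1.1343.
⟨E⟩ = Σ Eᵢ e^(−Eᵢ/kT) / Z = (0·1.0000 + 0.216·0.071662 + 0.227·0.062662) / 1.1343 = 0.0262 eV.

0.0262 eV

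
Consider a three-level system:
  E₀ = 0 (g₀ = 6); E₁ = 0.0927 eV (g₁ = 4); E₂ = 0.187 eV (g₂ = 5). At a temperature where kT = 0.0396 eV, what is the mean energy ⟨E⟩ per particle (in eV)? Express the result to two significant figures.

0.0068 eV

Eᵢ/kT = 0, 2.341, 4.722.
Z = Σ gᵢe^(−Eᵢ/kT) = 6·e^(−0) + 4·e^(−2.341) + 5·e^(−4.722) = 6.000 + 0.3849 + 0.04449 = 6.429.
⟨E⟩ = Σ Eᵢ gᵢe^(−Eᵢ/kT) / Z = (0·6.000 + 0.0927·0.3849 + 0.187·0.04449) / 6.429 = 0.0068 eV.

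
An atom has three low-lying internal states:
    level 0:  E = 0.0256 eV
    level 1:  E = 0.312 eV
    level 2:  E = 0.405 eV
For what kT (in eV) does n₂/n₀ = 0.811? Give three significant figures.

1.81 eV

n₂/n₀ = exp[−(E₂−E₀)/kT] = 0.811.
⇒ (E₂−E₀)/kT = ln(1/0.811) = ln(1.2330) = 0.20945.
kT = 0.3794 eV / 0.20945 = 1.81 eV.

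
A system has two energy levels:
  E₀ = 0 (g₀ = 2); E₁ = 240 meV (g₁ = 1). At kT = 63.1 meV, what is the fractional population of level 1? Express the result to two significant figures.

0.011

Eᵢ/kT = 0, 3.803.
Z = Σ gᵢe^(−Eᵢ/kT) = 2·e^(−0) + 1·e^(−3.803) = 2.000 + 0.02230 = 2.022.
P₁ = g₁ e^(−E₁/kT) / Z = 0.02230/2.022 = 0.011.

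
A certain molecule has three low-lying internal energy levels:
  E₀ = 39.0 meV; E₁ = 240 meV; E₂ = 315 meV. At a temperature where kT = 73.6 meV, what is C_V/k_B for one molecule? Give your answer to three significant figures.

Eᵢ/kT = 0.52989, 3.2609, 4.2799.
Z = Σ e^(−Eᵢ/kT) = e^(−0.52989) + e^(−3.2609) + e^(−4.2799) = 0.58867 + 0.038354 + 0.013844 = 0.64087.
⟨E⟩ = 56.991 meV, ⟨E²⟩ = 6987.7 meV².
C_V/k_B = (⟨E²⟩ − ⟨E⟩²)/(kT)² = (6987.7 − 3248.0)/5417.0 = 0.690.

0.690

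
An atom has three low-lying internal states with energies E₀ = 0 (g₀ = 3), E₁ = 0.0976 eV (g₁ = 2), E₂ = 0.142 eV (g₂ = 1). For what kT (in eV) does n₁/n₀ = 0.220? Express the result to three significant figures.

n₁/n₀ = (g₁/g₀) exp[−(E₁−E₀)/kT] = 0.220.
⇒ (E₁−E₀)/kT = ln((2/3)/0.220) = ln(3.0303) = 1.1087.
kT = 0.0976 eV / 1.1087 = 0.0880 eV.

0.0880 eV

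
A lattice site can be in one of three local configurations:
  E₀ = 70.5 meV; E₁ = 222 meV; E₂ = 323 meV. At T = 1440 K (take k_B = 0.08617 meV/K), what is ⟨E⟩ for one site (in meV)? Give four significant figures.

k_BT = 0.08617 × 1440 K = 124.085 meV.
Eᵢ/kT = 0.568159, 1.78910, 2.60305.
Z = Σ e^(−Eᵢ/kT) = e^(−0.568159) + e^(−1.78910) + e^(−2.60305) = 0.566568 + 0.167111 + 0.0740474 = 0.807726.
⟨E⟩ = Σ Eᵢ e^(−Eᵢ/kT) / Z = (70.5·0.566568 + 222·0.167111 + 323·0.0740474) / 0.807726 = 125.0 meV.

125.0 meV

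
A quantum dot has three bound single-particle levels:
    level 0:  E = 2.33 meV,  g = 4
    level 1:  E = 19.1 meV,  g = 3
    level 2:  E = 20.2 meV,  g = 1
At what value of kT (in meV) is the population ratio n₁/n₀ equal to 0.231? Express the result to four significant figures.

14.24 meV

n₁/n₀ = (g₁/g₀) exp[−(E₁−E₀)/kT] = 0.231.
⇒ (E₁−E₀)/kT = ln((3/4)/0.231) = ln(3.24675) = 1.17765.
kT = 16.77 meV / 1.17765 = 14.24 meV.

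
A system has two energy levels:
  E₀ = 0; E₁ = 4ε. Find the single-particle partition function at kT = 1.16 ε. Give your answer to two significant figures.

Z = 1.0

Eᵢ/kT = 0, 3.448.
Z = Σ e^(−Eᵢ/kT) = e^(−0) + e^(−3.448) = 1.000 + 0.03181 = 1.032.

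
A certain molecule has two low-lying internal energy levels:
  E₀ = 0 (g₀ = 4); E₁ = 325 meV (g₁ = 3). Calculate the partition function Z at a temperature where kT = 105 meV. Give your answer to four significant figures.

Z = 4.136

Eᵢ/kT = 0, 3.09524.
Z = Σ gᵢe^(−Eᵢ/kT) = 4·e^(−0) + 3·e^(−3.09524) = 4.00000 + 0.135792 = 4.13579.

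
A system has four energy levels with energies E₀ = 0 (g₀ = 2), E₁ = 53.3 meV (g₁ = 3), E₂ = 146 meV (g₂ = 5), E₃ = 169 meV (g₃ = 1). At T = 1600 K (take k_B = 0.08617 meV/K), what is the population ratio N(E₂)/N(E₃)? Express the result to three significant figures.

k_BT = 0.08617 × 1600 K = 137.87 meV.
n₂/n₃ = (g₂/g₃) exp[−(E₂−E₃)/kT] = (5/1) × exp(−(-23 meV)/(137.87 meV)) = (5/1) × exp(0.16682) = 5.91.

5.91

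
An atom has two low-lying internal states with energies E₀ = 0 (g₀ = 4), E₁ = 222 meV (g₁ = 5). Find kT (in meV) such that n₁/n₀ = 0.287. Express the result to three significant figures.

n₁/n₀ = (g₁/g₀) exp[−(E₁−E₀)/kT] = 0.287.
⇒ (E₁−E₀)/kT = ln((5/4)/0.287) = ln(4.3554) = 1.4714.
kT = 222 meV / 1.4714 = 151 meV.

151 meV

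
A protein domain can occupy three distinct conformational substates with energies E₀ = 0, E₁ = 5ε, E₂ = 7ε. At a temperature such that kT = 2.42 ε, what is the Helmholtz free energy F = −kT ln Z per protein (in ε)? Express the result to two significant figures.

Eᵢ/kT = 0, 2.066, 2.893.
Z = Σ e^(−Eᵢ/kT) = e^(−0) + e^(−2.066) + e^(−2.893) = 1.000 + 0.1267 + 0.05541 = 1.182.
F = −kT ln Z = −2.42 × ln(1.182) = −2.42 × 0.1672 = -0.40 ε.

-0.40 ε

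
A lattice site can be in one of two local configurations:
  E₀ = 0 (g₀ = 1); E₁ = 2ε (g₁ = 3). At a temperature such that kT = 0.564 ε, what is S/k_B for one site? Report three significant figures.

0.365

Eᵢ/kT = 0, 3.5461.
Z = Σ gᵢe^(−Eᵢ/kT) = 1·e^(−0) + 3·e^(−3.5461) = 1.0000 + 0.086511 = 1.0865.
⟨E⟩ = Σ EᵢPᵢ = 0.15925 ε.
S/k_B = ln Z + ⟨E⟩/kT = ln(1.0865) + 0.15925/0.564 = 0.082962 + 0.28236 = 0.365.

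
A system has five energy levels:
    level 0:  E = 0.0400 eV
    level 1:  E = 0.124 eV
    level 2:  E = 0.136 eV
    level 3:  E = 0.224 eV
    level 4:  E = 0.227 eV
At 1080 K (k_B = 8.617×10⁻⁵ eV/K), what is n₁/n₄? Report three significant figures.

3.02

k_BT = 8.617×10⁻⁵ × 1080 K = 0.093064 eV.
n₁/n₄ = exp[−(E₁−E₄)/kT] = exp(−(-0.103 eV)/(0.093064 eV)) = exp(1.1068) = 3.02.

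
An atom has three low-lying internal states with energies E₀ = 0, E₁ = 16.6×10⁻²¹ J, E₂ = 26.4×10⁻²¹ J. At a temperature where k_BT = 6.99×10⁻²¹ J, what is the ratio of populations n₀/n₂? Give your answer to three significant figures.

43.7

n₀/n₂ = exp[−(E₀−E₂)/kT] = exp(−(-26.4 ×10⁻²¹ J)/(6.99 ×10⁻²¹ J)) = exp(3.7768) = 43.7.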